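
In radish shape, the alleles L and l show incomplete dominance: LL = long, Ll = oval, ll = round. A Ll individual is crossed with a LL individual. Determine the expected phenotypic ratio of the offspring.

Punnett square for Ll × LL:
Offspring genotypes: 2 LL, 2 Ll
Phenotype counts: 2 long, 2 oval
Ratio: 1 long : 1 oval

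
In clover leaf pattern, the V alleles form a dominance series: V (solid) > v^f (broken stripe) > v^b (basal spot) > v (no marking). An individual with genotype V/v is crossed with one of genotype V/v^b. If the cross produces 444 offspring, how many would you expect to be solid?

Cross: V/v × V/v^b
Allele dominance: V > v^f > v^b > v
Offspring genotypes: 1 V/V, 1 V/v^b, 1 V/v, 1 v^b/v
Phenotype counts: 3 solid, 1 basal spot
solid: 3 out of 4 → fraction 3/4
Expected count = 3/4 × 444 = 333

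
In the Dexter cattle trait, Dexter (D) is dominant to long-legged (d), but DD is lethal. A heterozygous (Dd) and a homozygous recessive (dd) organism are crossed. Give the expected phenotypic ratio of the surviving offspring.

Cross: Dd × dd
Punnett square offspring (before lethality): 2 Dd, 2 dd
No DD offspring are produced in this cross.
Ratio: 1 Dexter (short-legged) : 1 long-legged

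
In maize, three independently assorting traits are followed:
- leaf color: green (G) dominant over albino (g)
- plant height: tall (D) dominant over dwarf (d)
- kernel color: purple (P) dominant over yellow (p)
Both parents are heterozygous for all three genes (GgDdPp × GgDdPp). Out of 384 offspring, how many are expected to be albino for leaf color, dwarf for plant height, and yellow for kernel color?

Trihybrid cross: GgDdPp × GgDdPp
Each trait segregates independently with a 3:1 phenotypic ratio, so each gene contributes 3/4 (dominant) or 1/4 (recessive).
Target: albino (leaf color), dwarf (plant height), yellow (kernel color)
Probability = product of independent per-trait probabilities
= 1/4 × 1/4 × 1/4 = 1/64
Expected count = 1/64 × 384 = 6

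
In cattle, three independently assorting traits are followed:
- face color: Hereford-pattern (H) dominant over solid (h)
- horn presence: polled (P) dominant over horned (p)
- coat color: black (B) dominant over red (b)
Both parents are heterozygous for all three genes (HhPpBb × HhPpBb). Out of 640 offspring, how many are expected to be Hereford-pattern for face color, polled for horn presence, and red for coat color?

Trihybrid cross: HhPpBb × HhPpBb
Each trait segregates independently with a 3:1 phenotypic ratio, so each gene contributes 3/4 (dominant) or 1/4 (recessive).
Target: Hereford-pattern (face color), polled (horn presence), red (coat color)
Probability = product of independent per-trait probabilities
= 3/4 × 3/4 × 1/4 = 9/64
Expected count = 9/64 × 640 = 90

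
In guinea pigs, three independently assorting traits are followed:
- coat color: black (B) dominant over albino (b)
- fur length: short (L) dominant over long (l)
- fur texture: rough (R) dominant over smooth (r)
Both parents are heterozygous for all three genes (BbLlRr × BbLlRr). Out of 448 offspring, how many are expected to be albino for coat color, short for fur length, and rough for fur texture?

Trihybrid cross: BbLlRr × BbLlRr
Each trait segregates independently with a 3:1 phenotypic ratio, so each gene contributes 3/4 (dominant) or 1/4 (recessive).
Target: albino (coat color), short (fur length), rough (fur texture)
Probability = product of independent per-trait probabilities
= 1/4 × 3/4 × 3/4 = 9/64
Expected count = 9/64 × 448 = 63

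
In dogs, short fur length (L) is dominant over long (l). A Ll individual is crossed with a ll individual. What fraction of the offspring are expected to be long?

Punnett square for Ll × ll:
Offspring genotypes: 2 Ll, 2 ll
short: 2, long: 2
long: 2 out of 4
Probability: 2/4 = 1/2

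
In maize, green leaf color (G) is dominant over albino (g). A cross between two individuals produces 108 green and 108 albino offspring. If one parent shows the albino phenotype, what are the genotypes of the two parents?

Observed offspring: 108 green, 108 albino
The observed ratio simplifies to 1:1. One parent shows albino, so its genotype must be gg. A 1:1 offspring split requires the other parent to be heterozygous (Gg).
Parent genotypes: gg × Gg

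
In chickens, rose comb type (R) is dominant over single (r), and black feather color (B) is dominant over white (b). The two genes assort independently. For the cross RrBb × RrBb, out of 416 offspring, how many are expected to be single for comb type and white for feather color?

Dihybrid cross RrBb × RrBb — consider each gene separately:
comb type: Rr × Rr → 1 RR, 2 Rr, 1 rr → 3 R_ : 1 rr (out of 4)
feather color: Bb × Bb → 1 BB, 2 Bb, 1 bb → 3 B_ : 1 bb (out of 4)
Looking for: single (rr) and white (bb)
P(single) = 1/4, P(white) = 1/4
P(both) = 1/4 × 1/4 = 1/16
Expected count = 1/16 × 416 = 26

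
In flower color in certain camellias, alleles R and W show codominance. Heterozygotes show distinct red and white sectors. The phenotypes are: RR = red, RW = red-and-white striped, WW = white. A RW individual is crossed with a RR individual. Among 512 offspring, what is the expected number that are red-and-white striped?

Punnett square for RW × RR:
Offspring genotypes: 2 RR, 2 RW
Phenotype counts: 2 red, 2 red-and-white striped
red-and-white striped: 2 out of 4 → fraction 1/2
Expected count = 1/2 × 512 = 256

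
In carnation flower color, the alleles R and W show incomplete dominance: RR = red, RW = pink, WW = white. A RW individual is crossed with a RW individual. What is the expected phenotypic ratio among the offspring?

Punnett square for RW × RW:
Offspring genotypes: 1 RR, 2 RW, 1 WW
Phenotype counts: 1 red, 2 pink, 1 white
Ratio: 1 red : 2 pink : 1 white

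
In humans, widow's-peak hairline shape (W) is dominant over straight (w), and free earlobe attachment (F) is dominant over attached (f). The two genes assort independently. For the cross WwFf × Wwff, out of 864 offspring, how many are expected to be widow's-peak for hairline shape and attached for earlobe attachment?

Dihybrid cross WwFf × Wwff — consider each gene separately:
hairline shape: Ww × Ww → 1 WW, 2 Ww, 1 ww → 3 W_ : 1 ww (out of 4)
earlobe attachment: Ff × ff → 2 Ff, 2 ff → 2 F_ : 2 ff (out of 4)
Looking for: widow's-peak (W_) and attached (ff)
P(widow's-peak) = 3/4, P(attached) = 2/4
P(both) = 3/4 × 2/4 = 6/16 = 3/8
Expected count = 3/8 × 864 = 324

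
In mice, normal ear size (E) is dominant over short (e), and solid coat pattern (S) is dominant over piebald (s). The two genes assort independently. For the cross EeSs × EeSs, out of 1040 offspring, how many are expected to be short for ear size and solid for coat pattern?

Dihybrid cross EeSs × EeSs — consider each gene separately:
ear size: Ee × Ee → 1 EE, 2 Ee, 1 ee → 3 E_ : 1 ee (out of 4)
coat pattern: Ss × Ss → 1 SS, 2 Ss, 1 ss → 3 S_ : 1 ss (out of 4)
Looking for: short (ee) and solid (S_)
P(short) = 1/4, P(solid) = 3/4
P(both) = 1/4 × 3/4 = 3/16
Expected count = 3/16 × 1040 = 195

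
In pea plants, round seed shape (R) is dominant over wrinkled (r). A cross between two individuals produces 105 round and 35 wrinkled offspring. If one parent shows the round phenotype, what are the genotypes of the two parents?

Observed offspring: 105 round, 35 wrinkled
The observed ratio simplifies to 3:1. Wrinkled (rr) offspring appear, so each parent must contribute one r allele. The parent stated to show round carries R, so it is Rr. The other parent is then either Rr or rr: Rr × rr would give a 1:1 split, whereas Rr × Rr gives 3:1 — matching the data. So both parents are heterozygous (Rr × Rr).
Parent genotypes: Rr × Rr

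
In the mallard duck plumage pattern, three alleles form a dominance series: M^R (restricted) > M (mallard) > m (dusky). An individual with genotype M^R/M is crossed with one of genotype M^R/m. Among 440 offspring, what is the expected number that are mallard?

Cross: M^R/M × M^R/m
Allele dominance: M^R > M > m
Offspring genotypes: 1 M^R/M^R, 1 M^R/m, 1 M^R/M, 1 M/m
Phenotype counts: 3 restricted, 1 mallard
mallard: 1 out of 4 → fraction 1/4
Expected count = 1/4 × 440 = 110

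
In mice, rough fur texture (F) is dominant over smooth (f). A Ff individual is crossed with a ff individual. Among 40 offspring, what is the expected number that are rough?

Punnett square for Ff × ff:
Offspring genotypes: 2 Ff, 2 ff
rough: 2, smooth: 2
rough: 2 out of 4 → fraction 1/2
Expected count = 1/2 × 40 = 20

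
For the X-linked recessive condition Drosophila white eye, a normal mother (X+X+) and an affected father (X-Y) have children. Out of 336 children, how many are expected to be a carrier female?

Cross: X+X+ × X-Y
Offspring: 2 X+X-, 2 X+Y
Probability of a carrier female: 2/4 = 1/2
Expected count = 1/2 × 336 = 168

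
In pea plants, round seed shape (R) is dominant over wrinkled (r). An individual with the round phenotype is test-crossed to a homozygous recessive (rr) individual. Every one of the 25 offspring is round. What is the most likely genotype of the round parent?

Test cross: ? × rr
All offspring are round.
If the unknown parent were heterozygous (Rr), about half of 25 offspring would be wrinkled; none are. The unknown parent is most likely homozygous dominant (RR).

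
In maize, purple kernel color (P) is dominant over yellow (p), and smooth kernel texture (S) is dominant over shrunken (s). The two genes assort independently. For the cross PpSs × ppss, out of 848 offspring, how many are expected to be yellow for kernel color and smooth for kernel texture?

Dihybrid cross PpSs × ppss — consider each gene separately:
kernel color: Pp × pp → 2 Pp, 2 pp → 2 P_ : 2 pp (out of 4)
kernel texture: Ss × ss → 2 Ss, 2 ss → 2 S_ : 2 ss (out of 4)
Looking for: yellow (pp) and smooth (S_)
P(yellow) = 2/4, P(smooth) = 2/4
P(both) = 2/4 × 2/4 = 4/16 = 1/4
Expected count = 1/4 × 848 = 212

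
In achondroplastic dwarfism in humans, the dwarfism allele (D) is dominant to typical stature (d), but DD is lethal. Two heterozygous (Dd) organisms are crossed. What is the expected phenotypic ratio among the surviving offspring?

Cross: Dd × Dd
Punnett square offspring (before lethality): 1 DD, 2 Dd, 1 dd
The DD genotype is lethal (embryos die); surviving offspring: 2 Dd, 1 dd
Ratio: 2 achondroplastic dwarf : 1 typical stature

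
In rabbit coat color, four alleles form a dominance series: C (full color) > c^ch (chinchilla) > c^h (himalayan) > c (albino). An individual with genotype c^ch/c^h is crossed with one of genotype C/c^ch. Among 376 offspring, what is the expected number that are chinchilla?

Cross: c^ch/c^h × C/c^ch
Allele dominance: C > c^ch > c^h > c
Offspring genotypes: 1 C/c^ch, 1 c^ch/c^ch, 1 C/c^h, 1 c^ch/c^h
Phenotype counts: 2 full color, 2 chinchilla
chinchilla: 2 out of 4 → fraction 1/2
Expected count = 1/2 × 376 = 188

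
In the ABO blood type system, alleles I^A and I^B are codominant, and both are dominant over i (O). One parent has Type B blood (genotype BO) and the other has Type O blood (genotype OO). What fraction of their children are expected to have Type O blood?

Cross: BO × OO
Possible offspring genotypes: 2 BO, 2 OO
Blood type counts: 2 Type B, 2 Type O
Probability of Type O: 2/4 = 1/2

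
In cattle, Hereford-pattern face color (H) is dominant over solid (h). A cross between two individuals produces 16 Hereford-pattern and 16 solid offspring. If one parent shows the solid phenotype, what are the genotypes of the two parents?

Observed offspring: 16 Hereford-pattern, 16 solid
The observed ratio simplifies to 1:1. One parent shows solid, so its genotype must be hh. A 1:1 offspring split requires the other parent to be heterozygous (Hh).
Parent genotypes: hh × Hh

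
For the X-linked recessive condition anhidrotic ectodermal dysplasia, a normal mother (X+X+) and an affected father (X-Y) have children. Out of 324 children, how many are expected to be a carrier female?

Cross: X+X+ × X-Y
Offspring: 2 X+X-, 2 X+Y
Probability of a carrier female: 2/4 = 1/2
Expected count = 1/2 × 324 = 162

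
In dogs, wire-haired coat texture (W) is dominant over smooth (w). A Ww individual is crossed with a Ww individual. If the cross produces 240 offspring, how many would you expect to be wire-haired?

Punnett square for Ww × Ww:
Offspring genotypes: 1 WW, 2 Ww, 1 ww
wire-haired: 3, smooth: 1
wire-haired: 3 out of 4 → fraction 3/4
Expected count = 3/4 × 240 = 180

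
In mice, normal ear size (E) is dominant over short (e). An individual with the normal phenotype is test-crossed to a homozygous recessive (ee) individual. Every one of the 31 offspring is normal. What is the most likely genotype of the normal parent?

Test cross: ? × ee
All offspring are normal.
If the unknown parent were heterozygous (Ee), about half of 31 offspring would be short; none are. The unknown parent is most likely homozygous dominant (EE).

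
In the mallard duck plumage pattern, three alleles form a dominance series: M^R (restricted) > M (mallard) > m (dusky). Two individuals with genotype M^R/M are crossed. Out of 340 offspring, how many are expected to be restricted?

Cross: M^R/M × M^R/M
Allele dominance: M^R > M > m
Offspring genotypes: 1 M^R/M^R, 2 M^R/M, 1 M/M
Phenotype counts: 3 restricted, 1 mallard
restricted: 3 out of 4 → fraction 3/4
Expected count = 3/4 × 340 = 255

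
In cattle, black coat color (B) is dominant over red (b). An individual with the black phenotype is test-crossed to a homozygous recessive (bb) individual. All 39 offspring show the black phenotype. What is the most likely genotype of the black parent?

Test cross: ? × bb
All offspring are black.
If the unknown parent were heterozygous (Bb), about half of 39 offspring would be red; none are. The unknown parent is most likely homozygous dominant (BB).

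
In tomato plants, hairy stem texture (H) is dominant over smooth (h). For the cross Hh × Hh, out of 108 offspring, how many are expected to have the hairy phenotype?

Punnett square for Hh × Hh:
Offspring genotypes: 1 HH, 2 Hh, 1 hh
Total offspring: 4
Count with target: 3
Probability: 3/4
Expected count = 3/4 × 108 = 81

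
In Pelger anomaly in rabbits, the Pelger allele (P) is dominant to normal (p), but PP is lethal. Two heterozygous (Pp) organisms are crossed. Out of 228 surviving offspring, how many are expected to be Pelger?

Cross: Pp × Pp
Punnett square offspring (before lethality): 1 PP, 2 Pp, 1 pp
The PP genotype is lethal (embryos die); surviving offspring: 2 Pp, 1 pp
Pelger: 2 out of 3 → fraction 2/3
Expected count = 2/3 × 228 = 152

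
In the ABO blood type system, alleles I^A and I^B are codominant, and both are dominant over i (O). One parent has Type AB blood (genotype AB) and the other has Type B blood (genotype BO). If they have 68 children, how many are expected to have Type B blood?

Cross: AB × BO
Possible offspring genotypes: 1 AB, 1 AO, 1 BB, 1 BO
Blood type counts: 1 Type AB, 1 Type A, 2 Type B
Probability of Type B: 2/4 = 1/2
Expected count = 1/2 × 68 = 34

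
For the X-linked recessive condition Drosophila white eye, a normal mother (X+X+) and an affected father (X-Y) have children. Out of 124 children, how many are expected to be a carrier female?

Cross: X+X+ × X-Y
Offspring: 2 X+X-, 2 X+Y
Probability of a carrier female: 2/4 = 1/2
Expected count = 1/2 × 124 = 62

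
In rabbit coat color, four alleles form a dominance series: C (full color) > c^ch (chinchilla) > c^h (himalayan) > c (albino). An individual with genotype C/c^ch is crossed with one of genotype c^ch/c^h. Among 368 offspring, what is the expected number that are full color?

Cross: C/c^ch × c^ch/c^h
Allele dominance: C > c^ch > c^h > c
Offspring genotypes: 1 C/c^ch, 1 C/c^h, 1 c^ch/c^ch, 1 c^ch/c^h
Phenotype counts: 2 full color, 2 chinchilla
full color: 2 out of 4 → fraction 1/2
Expected count = 1/2 × 368 = 184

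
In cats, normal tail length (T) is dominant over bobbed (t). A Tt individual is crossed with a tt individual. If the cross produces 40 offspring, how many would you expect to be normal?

Punnett square for Tt × tt:
Offspring genotypes: 2 Tt, 2 tt
normal: 2, bobbed: 2
normal: 2 out of 4 → fraction 1/2
Expected count = 1/2 × 40 = 20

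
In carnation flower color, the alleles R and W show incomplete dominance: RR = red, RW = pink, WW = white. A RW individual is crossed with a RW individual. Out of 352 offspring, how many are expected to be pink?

Punnett square for RW × RW:
Offspring genotypes: 1 RR, 2 RW, 1 WW
Phenotype counts: 1 red, 2 pink, 1 white
pink: 2 out of 4 → fraction 1/2
Expected count = 1/2 × 352 = 176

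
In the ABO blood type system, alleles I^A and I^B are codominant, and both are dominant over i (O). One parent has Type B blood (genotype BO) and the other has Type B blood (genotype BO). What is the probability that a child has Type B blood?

Cross: BO × BO
Possible offspring genotypes: 1 BB, 2 BO, 1 OO
Blood type counts: 3 Type B, 1 Type O
Probability of Type B: 3/4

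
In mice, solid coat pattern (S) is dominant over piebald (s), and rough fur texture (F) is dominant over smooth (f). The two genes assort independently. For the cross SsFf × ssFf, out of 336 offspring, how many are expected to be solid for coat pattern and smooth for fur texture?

Dihybrid cross SsFf × ssFf — consider each gene separately:
coat pattern: Ss × ss → 2 Ss, 2 ss → 2 S_ : 2 ss (out of 4)
fur texture: Ff × Ff → 1 FF, 2 Ff, 1 ff → 3 F_ : 1 ff (out of 4)
Looking for: solid (S_) and smooth (ff)
P(solid) = 2/4, P(smooth) = 1/4
P(both) = 2/4 × 1/4 = 2/16 = 1/8
Expected count = 1/8 × 336 = 42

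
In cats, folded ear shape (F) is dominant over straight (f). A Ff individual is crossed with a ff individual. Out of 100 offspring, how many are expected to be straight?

Punnett square for Ff × ff:
Offspring genotypes: 2 Ff, 2 ff
folded: 2, straight: 2
straight: 2 out of 4 → fraction 1/2
Expected count = 1/2 × 100 = 50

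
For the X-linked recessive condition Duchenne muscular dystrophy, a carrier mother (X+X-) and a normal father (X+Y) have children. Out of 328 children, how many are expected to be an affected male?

Cross: X+X- × X+Y
Offspring: 1 X+X+, 1 X+Y, 1 X+X-, 1 X-Y
Probability of an affected male: 1/4
Expected count = 1/4 × 328 = 82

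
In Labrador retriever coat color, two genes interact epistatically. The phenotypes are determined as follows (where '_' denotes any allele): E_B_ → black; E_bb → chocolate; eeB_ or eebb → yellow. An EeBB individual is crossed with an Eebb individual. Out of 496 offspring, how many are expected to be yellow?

Cross: EeBB × Eebb — consider each gene separately:
E gene: Ee × Ee → 1 EE, 2 Ee, 1 ee → 3 E_ : 1 ee (out of 4)
B gene: BB × bb → 4 Bb → 4 B_ (out of 4)
Genotype classes (out of 4 × 4 = 16): E_B_ = 3×4 = 12; eeB_ = 1×4 = 4
Apply the phenotype rules: E_B_ (12) → black; eeB_ (4) → yellow
Phenotype counts (out of 16): 12 black, 4 yellow
yellow: 4 out of 16 → fraction 1/4
Expected count = 1/4 × 496 = 124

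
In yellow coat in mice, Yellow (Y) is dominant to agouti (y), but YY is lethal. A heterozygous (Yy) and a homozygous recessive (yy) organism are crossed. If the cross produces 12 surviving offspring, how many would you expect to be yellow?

Cross: Yy × yy
Punnett square offspring (before lethality): 2 Yy, 2 yy
No YY offspring are produced in this cross.
yellow: 2 out of 4 → fraction 1/2
Expected count = 1/2 × 12 = 6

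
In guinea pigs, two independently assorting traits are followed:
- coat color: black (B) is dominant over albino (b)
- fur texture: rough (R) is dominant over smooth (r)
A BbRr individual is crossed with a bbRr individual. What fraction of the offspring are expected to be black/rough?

Dihybrid cross BbRr × bbRr — consider each gene separately:
coat color: Bb × bb → 2 Bb, 2 bb → 2 B_ : 2 bb (out of 4)
fur texture: Rr × Rr → 1 RR, 2 Rr, 1 rr → 3 R_ : 1 rr (out of 4)
Combine (counts out of 4 × 4 = 16): black/rough (B_R_) = 2×3 = 6; black/smooth (B_rr) = 2×1 = 2; albino/rough (bbR_) = 2×3 = 6; albino/smooth (bbrr) = 2×1 = 2
Phenotype counts (out of 16): 6 black/rough, 2 black/smooth, 6 albino/rough, 2 albino/smooth
black/rough: 6 out of 16
Probability: 6/16 = 3/8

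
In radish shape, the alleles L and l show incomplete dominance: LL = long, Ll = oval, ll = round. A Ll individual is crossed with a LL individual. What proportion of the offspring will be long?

Punnett square for Ll × LL:
Offspring genotypes: 2 LL, 2 Ll
Phenotype counts: 2 long, 2 oval
long: 2 out of 4
Probability: 2/4 = 1/2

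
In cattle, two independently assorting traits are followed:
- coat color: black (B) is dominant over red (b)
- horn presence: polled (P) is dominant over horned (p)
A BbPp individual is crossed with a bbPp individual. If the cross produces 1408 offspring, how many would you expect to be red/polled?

Dihybrid cross BbPp × bbPp — consider each gene separately:
coat color: Bb × bb → 2 Bb, 2 bb → 2 B_ : 2 bb (out of 4)
horn presence: Pp × Pp → 1 PP, 2 Pp, 1 pp → 3 P_ : 1 pp (out of 4)
Combine (counts out of 4 × 4 = 16): black/polled (B_P_) = 2×3 = 6; black/horned (B_pp) = 2×1 = 2; red/polled (bbP_) = 2×3 = 6; red/horned (bbpp) = 2×1 = 2
Phenotype counts (out of 16): 6 black/polled, 2 black/horned, 6 red/polled, 2 red/horned
red/polled: 6 out of 16 → fraction 3/8
Expected count = 3/8 × 1408 = 528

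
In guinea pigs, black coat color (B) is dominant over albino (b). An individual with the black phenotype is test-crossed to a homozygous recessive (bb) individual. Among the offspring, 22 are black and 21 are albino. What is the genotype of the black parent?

Test cross: ? × bb
Offspring: 22 black, 21 albino — approximately 1:1.
A 1:1 ratio in a test cross indicates the unknown parent is heterozygous (Bb).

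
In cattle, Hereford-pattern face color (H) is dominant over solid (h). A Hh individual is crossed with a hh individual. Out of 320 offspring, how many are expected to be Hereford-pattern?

Punnett square for Hh × hh:
Offspring genotypes: 2 Hh, 2 hh
Hereford-pattern: 2, solid: 2
Hereford-pattern: 2 out of 4 → fraction 1/2
Expected count = 1/2 × 320 = 160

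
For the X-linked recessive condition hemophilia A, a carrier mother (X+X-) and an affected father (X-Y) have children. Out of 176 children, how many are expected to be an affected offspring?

Cross: X+X- × X-Y
Offspring: 1 X+X-, 1 X+Y, 1 X-X-, 1 X-Y
Probability of an affected offspring: 2/4 = 1/2
Expected count = 1/2 × 176 = 88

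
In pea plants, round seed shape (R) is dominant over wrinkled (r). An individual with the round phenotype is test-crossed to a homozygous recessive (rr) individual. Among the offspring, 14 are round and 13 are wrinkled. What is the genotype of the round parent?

Test cross: ? × rr
Offspring: 14 round, 13 wrinkled — approximately 1:1.
A 1:1 ratio in a test cross indicates the unknown parent is heterozygous (Rr).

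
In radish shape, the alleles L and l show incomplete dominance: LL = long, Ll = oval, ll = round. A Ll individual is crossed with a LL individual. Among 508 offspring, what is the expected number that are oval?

Punnett square for Ll × LL:
Offspring genotypes: 2 LL, 2 Ll
Phenotype counts: 2 long, 2 oval
oval: 2 out of 4 → fraction 1/2
Expected count = 1/2 × 508 = 254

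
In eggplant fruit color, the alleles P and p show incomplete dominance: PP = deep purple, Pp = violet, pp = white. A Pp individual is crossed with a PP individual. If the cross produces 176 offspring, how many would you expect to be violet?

Punnett square for Pp × PP:
Offspring genotypes: 2 PP, 2 Pp
Phenotype counts: 2 deep purple, 2 violet
violet: 2 out of 4 → fraction 1/2
Expected count = 1/2 × 176 = 88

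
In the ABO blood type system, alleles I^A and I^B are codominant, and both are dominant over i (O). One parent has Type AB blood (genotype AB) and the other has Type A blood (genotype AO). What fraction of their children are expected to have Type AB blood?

Cross: AB × AO
Possible offspring genotypes: 1 AA, 1 AO, 1 AB, 1 BO
Blood type counts: 2 Type A, 1 Type AB, 1 Type B
Probability of Type AB: 1/4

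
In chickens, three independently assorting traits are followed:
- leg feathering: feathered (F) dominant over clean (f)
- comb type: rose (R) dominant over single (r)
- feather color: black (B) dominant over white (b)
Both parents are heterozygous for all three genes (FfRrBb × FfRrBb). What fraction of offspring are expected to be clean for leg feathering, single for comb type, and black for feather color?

Trihybrid cross: FfRrBb × FfRrBb
Each trait segregates independently with a 3:1 phenotypic ratio, so each gene contributes 3/4 (dominant) or 1/4 (recessive).
Target: clean (leg feathering), single (comb type), black (feather color)
Probability = product of independent per-trait probabilities
= 1/4 × 1/4 × 3/4 = 3/64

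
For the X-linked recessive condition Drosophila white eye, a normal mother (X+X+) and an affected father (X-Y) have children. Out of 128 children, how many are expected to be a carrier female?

Cross: X+X+ × X-Y
Offspring: 2 X+X-, 2 X+Y
Probability of a carrier female: 2/4 = 1/2
Expected count = 1/2 × 128 = 64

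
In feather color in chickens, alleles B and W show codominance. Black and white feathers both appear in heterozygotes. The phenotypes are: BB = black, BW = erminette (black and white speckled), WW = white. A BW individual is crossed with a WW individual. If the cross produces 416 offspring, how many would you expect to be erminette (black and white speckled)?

Punnett square for BW × WW:
Offspring genotypes: 2 BW, 2 WW
Phenotype counts: 2 erminette (black and white speckled), 2 white
erminette (black and white speckled): 2 out of 4 → fraction 1/2
Expected count = 1/2 × 416 = 208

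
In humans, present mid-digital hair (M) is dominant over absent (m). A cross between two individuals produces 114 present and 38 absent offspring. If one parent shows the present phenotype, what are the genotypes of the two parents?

Observed offspring: 114 present, 38 absent
The observed ratio simplifies to 3:1. Absent (mm) offspring appear, so each parent must contribute one m allele. The parent stated to show present carries M, so it is Mm. The other parent is then either Mm or mm: Mm × mm would give a 1:1 split, whereas Mm × Mm gives 3:1 — matching the data. So both parents are heterozygous (Mm × Mm).
Parent genotypes: Mm × Mm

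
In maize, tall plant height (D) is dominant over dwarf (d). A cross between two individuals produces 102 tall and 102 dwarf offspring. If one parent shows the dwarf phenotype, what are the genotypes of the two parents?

Observed offspring: 102 tall, 102 dwarf
The observed ratio simplifies to 1:1. One parent shows dwarf, so its genotype must be dd. A 1:1 offspring split requires the other parent to be heterozygous (Dd).
Parent genotypes: dd × Dd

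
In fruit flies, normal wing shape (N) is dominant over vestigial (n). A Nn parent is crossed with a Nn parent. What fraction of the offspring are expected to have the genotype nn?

Punnett square for Nn × Nn:
Offspring genotypes: 1 NN, 2 Nn, 1 nn
Total offspring: 4
Count with target: 1
Probability: 1/4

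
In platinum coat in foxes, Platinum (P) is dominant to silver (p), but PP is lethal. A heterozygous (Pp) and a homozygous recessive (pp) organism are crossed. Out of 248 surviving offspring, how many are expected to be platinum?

Cross: Pp × pp
Punnett square offspring (before lethality): 2 Pp, 2 pp
No PP offspring are produced in this cross.
platinum: 2 out of 4 → fraction 1/2
Expected count = 1/2 × 248 = 124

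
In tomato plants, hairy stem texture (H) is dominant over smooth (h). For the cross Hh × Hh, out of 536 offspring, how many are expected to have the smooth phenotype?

Punnett square for Hh × Hh:
Offspring genotypes: 1 HH, 2 Hh, 1 hh
Total offspring: 4
Count with target: 1
Probability: 1/4
Expected count = 1/4 × 536 = 134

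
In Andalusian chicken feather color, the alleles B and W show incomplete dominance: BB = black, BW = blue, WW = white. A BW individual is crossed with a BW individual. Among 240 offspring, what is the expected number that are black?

Punnett square for BW × BW:
Offspring genotypes: 1 BB, 2 BW, 1 WW
Phenotype counts: 1 black, 2 blue, 1 white
black: 1 out of 4 → fraction 1/4
Expected count = 1/4 × 240 = 60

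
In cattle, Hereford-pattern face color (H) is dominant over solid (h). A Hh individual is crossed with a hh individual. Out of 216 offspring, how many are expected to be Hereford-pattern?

Punnett square for Hh × hh:
Offspring genotypes: 2 Hh, 2 hh
Hereford-pattern: 2, solid: 2
Hereford-pattern: 2 out of 4 → fraction 1/2
Expected count = 1/2 × 216 = 108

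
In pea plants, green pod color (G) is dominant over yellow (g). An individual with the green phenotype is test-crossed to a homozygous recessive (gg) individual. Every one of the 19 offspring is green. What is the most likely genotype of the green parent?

Test cross: ? × gg
All offspring are green.
If the unknown parent were heterozygous (Gg), about half of 19 offspring would be yellow; none are. The unknown parent is most likely homozygous dominant (GG).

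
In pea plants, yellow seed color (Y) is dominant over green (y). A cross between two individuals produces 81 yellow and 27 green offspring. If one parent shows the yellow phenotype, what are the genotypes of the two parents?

Observed offspring: 81 yellow, 27 green
The observed ratio simplifies to 3:1. Green (yy) offspring appear, so each parent must contribute one y allele. The parent stated to show yellow carries Y, so it is Yy. The other parent is then either Yy or yy: Yy × yy would give a 1:1 split, whereas Yy × Yy gives 3:1 — matching the data. So both parents are heterozygous (Yy × Yy).
Parent genotypes: Yy × Yy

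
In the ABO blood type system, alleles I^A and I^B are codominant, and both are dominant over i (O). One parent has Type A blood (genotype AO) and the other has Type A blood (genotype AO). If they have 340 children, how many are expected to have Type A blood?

Cross: AO × AO
Possible offspring genotypes: 1 AA, 2 AO, 1 OO
Blood type counts: 3 Type A, 1 Type O
Probability of Type A: 3/4
Expected count = 3/4 × 340 = 255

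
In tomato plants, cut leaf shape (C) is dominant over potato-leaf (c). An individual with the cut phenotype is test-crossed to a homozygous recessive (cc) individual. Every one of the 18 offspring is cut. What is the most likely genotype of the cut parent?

Test cross: ? × cc
All offspring are cut.
If the unknown parent were heterozygous (Cc), about half of 18 offspring would be potato-leaf; none are. The unknown parent is most likely homozygous dominant (CC).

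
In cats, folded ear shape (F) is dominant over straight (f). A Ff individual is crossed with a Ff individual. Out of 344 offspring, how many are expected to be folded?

Punnett square for Ff × Ff:
Offspring genotypes: 1 FF, 2 Ff, 1 ff
folded: 3, straight: 1
folded: 3 out of 4 → fraction 3/4
Expected count = 3/4 × 344 = 258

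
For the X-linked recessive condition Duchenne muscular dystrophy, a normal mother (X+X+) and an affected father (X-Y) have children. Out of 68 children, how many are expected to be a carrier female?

Cross: X+X+ × X-Y
Offspring: 2 X+X-, 2 X+Y
Probability of a carrier female: 2/4 = 1/2
Expected count = 1/2 × 68 = 34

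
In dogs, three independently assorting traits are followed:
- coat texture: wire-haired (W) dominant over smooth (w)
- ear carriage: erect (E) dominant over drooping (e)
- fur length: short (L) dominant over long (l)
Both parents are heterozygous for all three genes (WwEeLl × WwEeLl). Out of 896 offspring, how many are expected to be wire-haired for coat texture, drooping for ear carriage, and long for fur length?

Trihybrid cross: WwEeLl × WwEeLl
Each trait segregates independently with a 3:1 phenotypic ratio, so each gene contributes 3/4 (dominant) or 1/4 (recessive).
Target: wire-haired (coat texture), drooping (ear carriage), long (fur length)
Probability = product of independent per-trait probabilities
= 3/4 × 1/4 × 1/4 = 3/64
Expected count = 3/64 × 896 = 42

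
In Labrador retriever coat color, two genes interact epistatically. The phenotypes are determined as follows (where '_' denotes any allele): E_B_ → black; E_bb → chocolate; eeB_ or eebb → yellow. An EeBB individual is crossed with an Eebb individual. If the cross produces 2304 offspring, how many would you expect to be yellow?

Cross: EeBB × Eebb — consider each gene separately:
E gene: Ee × Ee → 1 EE, 2 Ee, 1 ee → 3 E_ : 1 ee (out of 4)
B gene: BB × bb → 4 Bb → 4 B_ (out of 4)
Genotype classes (out of 4 × 4 = 16): E_B_ = 3×4 = 12; eeB_ = 1×4 = 4
Apply the phenotype rules: E_B_ (12) → black; eeB_ (4) → yellow
Phenotype counts (out of 16): 12 black, 4 yellow
yellow: 4 out of 16 → fraction 1/4
Expected count = 1/4 × 2304 = 576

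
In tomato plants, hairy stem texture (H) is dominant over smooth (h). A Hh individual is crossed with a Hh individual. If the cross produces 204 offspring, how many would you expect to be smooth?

Punnett square for Hh × Hh:
Offspring genotypes: 1 HH, 2 Hh, 1 hh
hairy: 3, smooth: 1
smooth: 1 out of 4 → fraction 1/4
Expected count = 1/4 × 204 = 51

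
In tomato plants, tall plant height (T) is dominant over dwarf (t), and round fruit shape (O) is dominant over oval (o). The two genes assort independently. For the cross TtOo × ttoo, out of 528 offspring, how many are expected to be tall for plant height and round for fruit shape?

Dihybrid cross TtOo × ttoo — consider each gene separately:
plant height: Tt × tt → 2 Tt, 2 tt → 2 T_ : 2 tt (out of 4)
fruit shape: Oo × oo → 2 Oo, 2 oo → 2 O_ : 2 oo (out of 4)
Looking for: tall (T_) and round (O_)
P(tall) = 2/4, P(round) = 2/4
P(both) = 2/4 × 2/4 = 4/16 = 1/4
Expected count = 1/4 × 528 = 132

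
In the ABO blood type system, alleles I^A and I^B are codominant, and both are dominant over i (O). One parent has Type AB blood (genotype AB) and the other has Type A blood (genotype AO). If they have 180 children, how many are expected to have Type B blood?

Cross: AB × AO
Possible offspring genotypes: 1 AA, 1 AO, 1 AB, 1 BO
Blood type counts: 2 Type A, 1 Type AB, 1 Type B
Probability of Type B: 1/4
Expected count = 1/4 × 180 = 45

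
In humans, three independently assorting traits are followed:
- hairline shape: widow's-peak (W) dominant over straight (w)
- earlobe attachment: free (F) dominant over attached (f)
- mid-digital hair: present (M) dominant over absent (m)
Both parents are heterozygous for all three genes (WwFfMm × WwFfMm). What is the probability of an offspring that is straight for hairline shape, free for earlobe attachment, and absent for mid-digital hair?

Trihybrid cross: WwFfMm × WwFfMm
Each trait segregates independently with a 3:1 phenotypic ratio, so each gene contributes 3/4 (dominant) or 1/4 (recessive).
Target: straight (hairline shape), free (earlobe attachment), absent (mid-digital hair)
Probability = product of independent per-trait probabilities
= 1/4 × 3/4 × 1/4 = 3/64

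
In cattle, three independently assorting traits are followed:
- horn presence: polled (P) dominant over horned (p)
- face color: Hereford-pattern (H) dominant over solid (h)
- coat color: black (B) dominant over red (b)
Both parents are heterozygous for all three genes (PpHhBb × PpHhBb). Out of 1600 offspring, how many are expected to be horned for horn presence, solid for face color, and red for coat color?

Trihybrid cross: PpHhBb × PpHhBb
Each trait segregates independently with a 3:1 phenotypic ratio, so each gene contributes 3/4 (dominant) or 1/4 (recessive).
Target: horned (horn presence), solid (face color), red (coat color)
Probability = product of independent per-trait probabilities
= 1/4 × 1/4 × 1/4 = 1/64
Expected count = 1/64 × 1600 = 25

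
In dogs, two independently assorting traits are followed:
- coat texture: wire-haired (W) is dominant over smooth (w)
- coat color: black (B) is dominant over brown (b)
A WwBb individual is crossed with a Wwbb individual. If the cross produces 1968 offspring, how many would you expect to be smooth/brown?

Dihybrid cross WwBb × Wwbb — consider each gene separately:
coat texture: Ww × Ww → 1 WW, 2 Ww, 1 ww → 3 W_ : 1 ww (out of 4)
coat color: Bb × bb → 2 Bb, 2 bb → 2 B_ : 2 bb (out of 4)
Combine (counts out of 4 × 4 = 16): wire-haired/black (W_B_) = 3×2 = 6; wire-haired/brown (W_bb) = 3×2 = 6; smooth/black (wwB_) = 1×2 = 2; smooth/brown (wwbb) = 1×2 = 2
Phenotype counts (out of 16): 6 wire-haired/black, 6 wire-haired/brown, 2 smooth/black, 2 smooth/brown
smooth/brown: 2 out of 16 → fraction 1/8
Expected count = 1/8 × 1968 = 246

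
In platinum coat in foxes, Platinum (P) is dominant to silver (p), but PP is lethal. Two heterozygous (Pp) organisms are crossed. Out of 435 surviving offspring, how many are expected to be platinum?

Cross: Pp × Pp
Punnett square offspring (before lethality): 1 PP, 2 Pp, 1 pp
The PP genotype is lethal (embryos die); surviving offspring: 2 Pp, 1 pp
platinum: 2 out of 3 → fraction 2/3
Expected count = 2/3 × 435 = 290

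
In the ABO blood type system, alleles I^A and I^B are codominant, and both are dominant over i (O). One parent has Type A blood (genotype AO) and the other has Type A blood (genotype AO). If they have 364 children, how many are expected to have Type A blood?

Cross: AO × AO
Possible offspring genotypes: 1 AA, 2 AO, 1 OO
Blood type counts: 3 Type A, 1 Type O
Probability of Type A: 3/4
Expected count = 3/4 × 364 = 273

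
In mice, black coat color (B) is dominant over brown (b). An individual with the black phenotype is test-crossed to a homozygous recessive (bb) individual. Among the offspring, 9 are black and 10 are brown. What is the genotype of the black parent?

Test cross: ? × bb
Offspring: 9 black, 10 brown — approximately 1:1.
A 1:1 ratio in a test cross indicates the unknown parent is heterozygous (Bb).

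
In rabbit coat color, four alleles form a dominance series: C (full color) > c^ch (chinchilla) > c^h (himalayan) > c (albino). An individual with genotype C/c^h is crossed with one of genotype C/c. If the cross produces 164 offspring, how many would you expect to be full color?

Cross: C/c^h × C/c
Allele dominance: C > c^ch > c^h > c
Offspring genotypes: 1 C/C, 1 C/c, 1 C/c^h, 1 c^h/c
Phenotype counts: 3 full color, 1 himalayan
full color: 3 out of 4 → fraction 3/4
Expected count = 3/4 × 164 = 123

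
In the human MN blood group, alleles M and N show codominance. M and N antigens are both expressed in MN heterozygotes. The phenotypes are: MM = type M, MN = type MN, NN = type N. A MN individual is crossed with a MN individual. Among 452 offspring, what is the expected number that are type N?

Punnett square for MN × MN:
Offspring genotypes: 1 MM, 2 MN, 1 NN
Phenotype counts: 1 type M, 2 type MN, 1 type N
type N: 1 out of 4 → fraction 1/4
Expected count = 1/4 × 452 = 113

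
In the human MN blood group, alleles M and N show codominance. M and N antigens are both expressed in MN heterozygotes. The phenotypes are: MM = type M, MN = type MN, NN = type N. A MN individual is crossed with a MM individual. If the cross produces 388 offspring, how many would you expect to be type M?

Punnett square for MN × MM:
Offspring genotypes: 2 MM, 2 MN
Phenotype counts: 2 type M, 2 type MN
type M: 2 out of 4 → fraction 1/2
Expected count = 1/2 × 388 = 194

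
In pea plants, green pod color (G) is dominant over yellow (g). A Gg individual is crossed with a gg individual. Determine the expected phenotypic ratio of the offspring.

Punnett square for Gg × gg:
Offspring genotypes: 2 Gg, 2 gg
green: 2, yellow: 2
Ratio: 1:1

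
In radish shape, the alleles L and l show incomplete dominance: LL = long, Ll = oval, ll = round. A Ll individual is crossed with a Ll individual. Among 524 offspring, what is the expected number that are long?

Punnett square for Ll × Ll:
Offspring genotypes: 1 LL, 2 Ll, 1 ll
Phenotype counts: 1 long, 2 oval, 1 round
long: 1 out of 4 → fraction 1/4
Expected count = 1/4 × 524 = 131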